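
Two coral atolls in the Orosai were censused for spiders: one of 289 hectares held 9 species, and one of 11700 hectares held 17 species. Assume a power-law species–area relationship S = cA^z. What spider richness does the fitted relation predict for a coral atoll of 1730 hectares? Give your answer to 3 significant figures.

12.2

z = ln(17/9) / ln(11700/289) = 0.6360 / 3.7009 = 0.1718
c = 9 / 289^0.1718 = 9 / 2.648 = 3.399
S₃ = 3.399 × 1730^0.1718 = 3.399 × 3.601 ≈ 12.24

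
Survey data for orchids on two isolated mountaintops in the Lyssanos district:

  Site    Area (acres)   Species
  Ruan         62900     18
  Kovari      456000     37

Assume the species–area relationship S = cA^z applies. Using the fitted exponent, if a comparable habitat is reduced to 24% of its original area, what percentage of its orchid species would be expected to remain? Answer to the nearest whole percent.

z = ln(37/18) / ln(456000/62900) = 0.7205 / 1.9809 = 0.3637
S_new/S_old = (A_new/A_old)^z = 0.24^0.3637 = exp(0.3637 × -1.4271) = 0.5951

60%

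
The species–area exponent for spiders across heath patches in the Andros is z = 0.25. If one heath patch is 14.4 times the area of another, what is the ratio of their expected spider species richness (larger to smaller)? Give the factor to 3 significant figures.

S₂/S₁ = (A₂/A₁)^z = 14.4^0.25
ln(S₂/S₁) = 0.25 × ln 14.4 = 0.25 × 2.6672 = 0.6668
S₂/S₁ = e^0.6668 ≈ 1.948

1.95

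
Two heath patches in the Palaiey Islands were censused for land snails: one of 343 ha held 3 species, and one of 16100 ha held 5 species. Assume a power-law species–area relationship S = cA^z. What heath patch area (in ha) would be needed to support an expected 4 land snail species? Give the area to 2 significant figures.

z = ln(5/3) / ln(16100/343) = 0.5108 / 3.8488 = 0.1327
c = 3 / 343^0.1327 = 3 / 2.17 = 1.382
A = (4/1.382)^(1/0.1327) ⇒ ln A = ln(2.894)/0.1327 = 8.0053
A = e^8.0053 ≈ 2997 ha

3000 ha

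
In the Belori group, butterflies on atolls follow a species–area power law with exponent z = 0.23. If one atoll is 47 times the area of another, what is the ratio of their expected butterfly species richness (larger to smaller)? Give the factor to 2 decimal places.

S₂/S₁ = (A₂/A₁)^z = 47^0.23
ln(S₂/S₁) = 0.23 × ln 47 = 0.23 × 3.8501 = 0.8855
S₂/S₁ = e^0.8855 ≈ 2.424

2.42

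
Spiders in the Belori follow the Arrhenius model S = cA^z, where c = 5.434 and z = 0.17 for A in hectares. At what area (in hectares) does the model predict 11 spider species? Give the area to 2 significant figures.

63 hectares

11 = 5.434 × A^0.17  ⇒  A^0.17 = 11/5.434 = 2.024
ln A = ln(2.024) / 0.17 = 0.7052 / 0.17 = 4.1484
A = e^4.1484 ≈ 63.33 hectares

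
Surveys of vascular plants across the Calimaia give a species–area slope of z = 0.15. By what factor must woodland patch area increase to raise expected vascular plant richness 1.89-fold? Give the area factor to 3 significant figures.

(A₂/A₁)^0.15 = 1.89, so A₂/A₁ = 1.89^(1/0.15) = 1.89^6.667
ln(A₂/A₁) = ln 1.89 / 0.15 = 0.6366 / 0.15 = 4.2438
A₂/A₁ = e^4.2438 ≈ 69.68

69.7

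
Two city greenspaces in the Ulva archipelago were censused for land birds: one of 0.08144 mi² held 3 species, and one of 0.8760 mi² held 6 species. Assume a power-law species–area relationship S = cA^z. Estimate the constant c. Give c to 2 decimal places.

z = ln(S₂/S₁) / ln(A₂/A₁) = ln(6/3) / ln(0.876/0.08144) = 0.6931 / 2.3755 = 0.2918
c = S₁ / A₁^z = 3 / 0.08144^0.2918 = 3 / 0.4811 = 6.236

6.24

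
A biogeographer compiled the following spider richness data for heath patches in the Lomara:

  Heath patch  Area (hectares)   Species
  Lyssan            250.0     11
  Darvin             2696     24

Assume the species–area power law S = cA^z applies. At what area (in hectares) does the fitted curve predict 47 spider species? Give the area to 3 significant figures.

20900 hectares

z = ln(24/11) / ln(2696/250) = 0.7802 / 2.3781 = 0.3281
c = 11 / 250^0.3281 = 11 / 6.119 = 1.798
A = (47/1.798)^(1/0.3281) ⇒ ln A = ln(26.14)/0.3281 = 9.9482
A = e^9.9482 ≈ 20914 hectares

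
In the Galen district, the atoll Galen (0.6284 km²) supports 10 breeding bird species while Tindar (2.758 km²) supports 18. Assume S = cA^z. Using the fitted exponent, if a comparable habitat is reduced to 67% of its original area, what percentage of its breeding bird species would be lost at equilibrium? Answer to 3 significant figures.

14.7%

z = ln(18/10) / ln(2.758/0.6284) = 0.5878 / 1.4791 = 0.3974
S_new/S_old = (A_new/A_old)^z = 0.67^0.3974 = exp(0.3974 × -0.4005) = 0.8529
Fraction lost = 1 − 0.8529 = 0.1471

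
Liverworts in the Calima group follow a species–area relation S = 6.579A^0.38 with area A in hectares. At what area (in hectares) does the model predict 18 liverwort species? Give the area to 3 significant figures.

18 = 6.579 × A^0.38  ⇒  A^0.38 = 18/6.579 = 2.736
ln A = ln(2.736) / 0.38 = 1.0065 / 0.38 = 2.6487
A = e^2.6487 ≈ 14.14 hectares

14.1 hectares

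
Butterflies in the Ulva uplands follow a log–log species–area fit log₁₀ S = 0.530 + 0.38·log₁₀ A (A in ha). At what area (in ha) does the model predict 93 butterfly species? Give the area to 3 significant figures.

93 = 3.388 × A^0.38  ⇒  A^0.38 = 93/3.388 = 27.45
ln A = ln(27.45) / 0.38 = 3.3122 / 0.38 = 8.7164
A = e^8.7164 ≈ 6102 ha

6100 ha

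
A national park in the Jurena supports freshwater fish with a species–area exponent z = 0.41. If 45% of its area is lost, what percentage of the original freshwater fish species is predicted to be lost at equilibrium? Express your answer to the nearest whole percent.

22%

S_new/S_old = (A_new/A_old)^z = 0.55^0.41
= exp(0.41 × ln 0.55) = exp(0.41 × -0.5978) = exp(-0.2451) ≈ 0.7826
Fraction lost = 1 − 0.7826 = 0.2174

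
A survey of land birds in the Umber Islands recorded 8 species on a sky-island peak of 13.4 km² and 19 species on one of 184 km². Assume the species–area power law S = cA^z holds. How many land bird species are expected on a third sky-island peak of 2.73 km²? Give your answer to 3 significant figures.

z = ln(19/8) / ln(184/13.4) = 0.8650 / 2.6197 = 0.3302
c = 8 / 13.4^0.3302 = 8 / 2.356 = 3.396
S₃ = 3.396 × 2.73^0.3302 = 3.396 × 1.393 ≈ 4.731

4.73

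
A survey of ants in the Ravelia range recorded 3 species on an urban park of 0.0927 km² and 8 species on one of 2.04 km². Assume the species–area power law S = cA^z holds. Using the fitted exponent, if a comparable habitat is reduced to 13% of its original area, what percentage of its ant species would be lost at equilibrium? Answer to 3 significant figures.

z = ln(8/3) / ln(2.04/0.0927) = 0.9808 / 3.0913 = 0.3173
S_new/S_old = (A_new/A_old)^z = 0.13^0.3173 = exp(0.3173 × -2.0402) = 0.5234
Fraction lost = 1 − 0.5234 = 0.4766

47.7%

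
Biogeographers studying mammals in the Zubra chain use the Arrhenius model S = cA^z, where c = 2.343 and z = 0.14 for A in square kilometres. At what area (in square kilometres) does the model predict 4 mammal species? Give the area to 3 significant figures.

45.6 square kilometres

4 = 2.343 × A^0.14  ⇒  A^0.14 = 4/2.343 = 1.707
ln A = ln(1.707) / 0.14 = 0.5349 / 0.14 = 3.8204
A = e^3.8204 ≈ 45.62 square kilometres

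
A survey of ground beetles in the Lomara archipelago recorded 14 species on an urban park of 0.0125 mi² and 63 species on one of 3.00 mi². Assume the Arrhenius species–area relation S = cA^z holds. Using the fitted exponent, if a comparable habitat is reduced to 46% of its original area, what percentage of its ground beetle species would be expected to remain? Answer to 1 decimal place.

80.8%

z = ln(63/14) / ln(3/0.0125) = 1.5041 / 5.4806 = 0.2744
S_new/S_old = (A_new/A_old)^z = 0.46^0.2744 = exp(0.2744 × -0.7765) = 0.8081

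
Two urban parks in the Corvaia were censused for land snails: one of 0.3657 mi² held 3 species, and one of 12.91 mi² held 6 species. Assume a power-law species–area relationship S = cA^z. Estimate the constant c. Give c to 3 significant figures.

z = ln(S₂/S₁) / ln(A₂/A₁) = ln(6/3) / ln(12.91/0.3657) = 0.6931 / 3.5639 = 0.1945
c = S₁ / A₁^z = 3 / 0.3657^0.1945 = 3 / 0.8223 = 3.648

3.65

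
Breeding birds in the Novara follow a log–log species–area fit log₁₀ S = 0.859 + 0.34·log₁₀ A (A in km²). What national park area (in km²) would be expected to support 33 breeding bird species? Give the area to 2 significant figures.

87 km²

33 = 7.228 × A^0.34  ⇒  A^0.34 = 33/7.228 = 4.566
ln A = ln(4.566) / 0.34 = 1.5186 / 0.34 = 4.4664
A = e^4.4664 ≈ 87.05 km²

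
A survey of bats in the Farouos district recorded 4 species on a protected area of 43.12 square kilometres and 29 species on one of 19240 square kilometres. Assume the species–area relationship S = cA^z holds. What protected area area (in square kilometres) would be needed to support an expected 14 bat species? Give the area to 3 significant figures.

z = ln(29/4) / ln(19240/43.12) = 1.9810 / 6.1008 = 0.3247
c = 4 / 43.12^0.3247 = 4 / 3.395 = 1.178
A = (14/1.178)^(1/0.3247) ⇒ ln A = ln(11.88)/0.3247 = 7.6220
A = e^7.6220 ≈ 2043 square kilometres

2040 square kilometres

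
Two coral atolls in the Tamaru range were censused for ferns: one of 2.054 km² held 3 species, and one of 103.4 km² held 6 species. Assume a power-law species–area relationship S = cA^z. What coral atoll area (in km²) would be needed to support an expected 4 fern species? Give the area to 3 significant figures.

z = ln(6/3) / ln(103.4/2.054) = 0.6931 / 3.9188 = 0.1769
c = 3 / 2.054^0.1769 = 3 / 1.136 = 2.641
A = (4/2.641)^(1/0.1769) ⇒ ln A = ln(1.514)/0.1769 = 2.3462
A = e^2.3462 ≈ 10.45 km²

10.4 km²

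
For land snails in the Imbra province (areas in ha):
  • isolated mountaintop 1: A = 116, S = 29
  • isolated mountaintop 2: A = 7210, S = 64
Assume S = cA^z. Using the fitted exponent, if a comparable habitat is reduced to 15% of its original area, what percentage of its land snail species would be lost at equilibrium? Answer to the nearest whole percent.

30%

z = ln(64/29) / ln(7210/116) = 0.7916 / 4.1296 = 0.1917
S_new/S_old = (A_new/A_old)^z = 0.15^0.1917 = exp(0.1917 × -1.8971) = 0.6951
Fraction lost = 1 − 0.6951 = 0.3049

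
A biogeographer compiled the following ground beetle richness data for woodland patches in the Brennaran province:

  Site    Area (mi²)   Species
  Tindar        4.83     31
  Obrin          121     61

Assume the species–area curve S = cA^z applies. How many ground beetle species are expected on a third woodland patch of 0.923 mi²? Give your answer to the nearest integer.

22

z = ln(61/31) / ln(121/4.83) = 0.6769 / 3.2209 = 0.2102
c = 31 / 4.83^0.2102 = 31 / 1.392 = 22.27
S₃ = 22.27 × 0.923^0.2102 = 22.27 × 0.9833 ≈ 21.89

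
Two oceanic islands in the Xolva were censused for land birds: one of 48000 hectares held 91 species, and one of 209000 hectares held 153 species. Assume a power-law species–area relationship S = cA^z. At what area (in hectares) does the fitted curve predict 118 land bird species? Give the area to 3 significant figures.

z = ln(153/91) / ln(209000/48000) = 0.5196 / 1.4711 = 0.3532
c = 91 / 48000^0.3532 = 91 / 45.01 = 2.022
A = (118/2.022)^(1/0.3532) ⇒ ln A = ln(58.37)/0.3532 = 11.5146
A = e^11.5146 ≈ 100170 hectares

100000 hectares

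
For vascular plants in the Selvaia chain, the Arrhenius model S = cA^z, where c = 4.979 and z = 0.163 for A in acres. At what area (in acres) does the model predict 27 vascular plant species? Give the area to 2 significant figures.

32000 acres

27 = 4.979 × A^0.163  ⇒  A^0.163 = 27/4.979 = 5.423
ln A = ln(5.423) / 0.163 = 1.6906 / 0.163 = 10.3718
A = e^10.3718 ≈ 31947 acres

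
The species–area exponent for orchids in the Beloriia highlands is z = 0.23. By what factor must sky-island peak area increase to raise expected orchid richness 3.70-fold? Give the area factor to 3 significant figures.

295

(A₂/A₁)^0.23 = 3.7, so A₂/A₁ = 3.7^(1/0.23) = 3.7^4.348
ln(A₂/A₁) = ln 3.7 / 0.23 = 1.3083 / 0.23 = 5.6884
A₂/A₁ = e^5.6884 ≈ 295.4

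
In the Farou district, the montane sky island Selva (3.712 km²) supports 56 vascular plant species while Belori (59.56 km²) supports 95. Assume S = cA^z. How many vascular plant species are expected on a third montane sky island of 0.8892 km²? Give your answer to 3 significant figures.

42.7

z = ln(95/56) / ln(59.56/3.712) = 0.5285 / 2.7754 = 0.1904
c = 56 / 3.712^0.1904 = 56 / 1.284 = 43.62
S₃ = 43.62 × 0.8892^0.1904 = 43.62 × 0.9779 ≈ 42.66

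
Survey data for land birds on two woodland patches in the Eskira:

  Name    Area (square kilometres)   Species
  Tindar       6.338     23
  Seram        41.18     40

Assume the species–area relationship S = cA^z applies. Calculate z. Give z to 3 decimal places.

Taking logs: ln S = ln c + z ln A, so z = (ln S₂ − ln S₁)/(ln A₂ − ln A₁).
z = ln(40/23) / ln(41.18/6.338) = ln(1.739) / ln(6.497) = 0.5534 / 1.8714 = 0.2957

0.296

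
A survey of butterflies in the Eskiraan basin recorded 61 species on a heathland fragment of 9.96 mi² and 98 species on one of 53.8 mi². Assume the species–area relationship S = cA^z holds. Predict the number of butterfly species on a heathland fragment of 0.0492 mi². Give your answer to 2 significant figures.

z = ln(98/61) / ln(53.8/9.96) = 0.4741 / 1.6867 = 0.2811
c = 61 / 9.96^0.2811 = 61 / 1.908 = 31.97
S₃ = 31.97 × 0.0492^0.2811 = 31.97 × 0.4289 ≈ 13.71

14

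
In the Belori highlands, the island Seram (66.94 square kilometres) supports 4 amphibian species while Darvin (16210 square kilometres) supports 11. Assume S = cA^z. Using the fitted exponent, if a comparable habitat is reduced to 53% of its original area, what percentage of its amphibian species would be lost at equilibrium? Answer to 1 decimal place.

11.0%

z = ln(11/4) / ln(16210/66.94) = 1.0116 / 5.4896 = 0.1843
S_new/S_old = (A_new/A_old)^z = 0.53^0.1843 = exp(0.1843 × -0.6349) = 0.8896
Fraction lost = 1 − 0.8896 = 0.1104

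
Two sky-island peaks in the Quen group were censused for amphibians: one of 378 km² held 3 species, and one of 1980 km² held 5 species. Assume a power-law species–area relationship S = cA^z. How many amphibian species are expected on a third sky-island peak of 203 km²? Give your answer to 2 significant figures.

z = ln(5/3) / ln(1980/378) = 0.5108 / 1.6560 = 0.3085
c = 3 / 378^0.3085 = 3 / 6.239 = 0.4809
S₃ = 0.4809 × 203^0.3085 = 0.4809 × 5.15 ≈ 2.476

2.5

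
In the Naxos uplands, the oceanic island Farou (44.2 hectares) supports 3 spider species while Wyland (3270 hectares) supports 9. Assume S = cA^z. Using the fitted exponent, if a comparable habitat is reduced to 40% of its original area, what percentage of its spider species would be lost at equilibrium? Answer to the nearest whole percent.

z = ln(9/3) / ln(3270/44.2) = 1.0986 / 4.3038 = 0.2553
S_new/S_old = (A_new/A_old)^z = 0.4^0.2553 = exp(0.2553 × -0.9163) = 0.7914
Fraction lost = 1 − 0.7914 = 0.2086

21%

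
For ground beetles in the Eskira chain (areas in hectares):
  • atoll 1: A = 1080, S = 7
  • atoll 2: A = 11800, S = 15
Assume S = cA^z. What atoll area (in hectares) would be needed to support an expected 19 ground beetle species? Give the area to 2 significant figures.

25000 hectares

z = ln(15/7) / ln(11800/1080) = 0.7621 / 2.3911 = 0.3187
c = 7 / 1080^0.3187 = 7 / 9.265 = 0.7555
A = (19/0.7555)^(1/0.3187) ⇒ ln A = ln(25.15)/0.3187 = 10.1175
A = e^10.1175 ≈ 24773 hectares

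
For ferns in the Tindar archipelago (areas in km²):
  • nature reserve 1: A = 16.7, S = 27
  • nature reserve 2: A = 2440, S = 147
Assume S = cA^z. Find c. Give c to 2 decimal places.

10.37

z = ln(S₂/S₁) / ln(A₂/A₁) = ln(147/27) / ln(2440/16.7) = 1.6946 / 4.9843 = 0.3400
c = S₁ / A₁^z = 27 / 16.7^0.3400 = 27 / 2.604 = 10.37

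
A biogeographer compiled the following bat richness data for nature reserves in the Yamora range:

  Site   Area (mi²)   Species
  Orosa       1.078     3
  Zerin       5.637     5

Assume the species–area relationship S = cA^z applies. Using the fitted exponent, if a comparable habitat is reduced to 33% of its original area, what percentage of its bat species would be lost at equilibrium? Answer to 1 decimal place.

z = ln(5/3) / ln(5.637/1.078) = 0.5108 / 1.6542 = 0.3088
S_new/S_old = (A_new/A_old)^z = 0.33^0.3088 = exp(0.3088 × -1.1087) = 0.7101
Fraction lost = 1 − 0.7101 = 0.2899

29.0%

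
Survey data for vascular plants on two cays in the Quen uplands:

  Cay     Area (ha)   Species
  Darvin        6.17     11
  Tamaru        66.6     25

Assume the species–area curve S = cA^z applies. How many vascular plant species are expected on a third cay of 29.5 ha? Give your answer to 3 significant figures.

z = ln(25/11) / ln(66.6/6.17) = 0.8210 / 2.3790 = 0.3451
c = 11 / 6.17^0.3451 = 11 / 1.874 = 5.87
S₃ = 5.87 × 29.5^0.3451 = 5.87 × 3.215 ≈ 18.88

18.9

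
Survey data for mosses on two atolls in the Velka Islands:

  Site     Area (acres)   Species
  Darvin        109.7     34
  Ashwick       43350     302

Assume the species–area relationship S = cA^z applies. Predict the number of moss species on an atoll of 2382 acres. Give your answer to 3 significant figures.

105

z = ln(302/34) / ln(43350/109.7) = 2.1841 / 5.9793 = 0.3653
c = 34 / 109.7^0.3653 = 34 / 5.562 = 6.113
S₃ = 6.113 × 2382^0.3653 = 6.113 × 17.12 ≈ 104.7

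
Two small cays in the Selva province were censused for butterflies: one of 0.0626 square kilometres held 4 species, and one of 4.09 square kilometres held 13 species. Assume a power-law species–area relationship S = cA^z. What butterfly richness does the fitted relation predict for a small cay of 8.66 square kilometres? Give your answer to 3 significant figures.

16.1

z = ln(13/4) / ln(4.09/0.0626) = 1.1787 / 4.1795 = 0.2820
c = 4 / 0.0626^0.2820 = 4 / 0.4577 = 8.738
S₃ = 8.738 × 8.66^0.2820 = 8.738 × 1.838 ≈ 16.06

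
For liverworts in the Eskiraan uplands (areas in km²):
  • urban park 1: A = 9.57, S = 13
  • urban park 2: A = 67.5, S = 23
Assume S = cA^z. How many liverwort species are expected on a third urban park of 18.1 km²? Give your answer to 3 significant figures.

15.7

z = ln(23/13) / ln(67.5/9.57) = 0.5705 / 1.9535 = 0.2921
c = 13 / 9.57^0.2921 = 13 / 1.934 = 6.721
S₃ = 6.721 × 18.1^0.2921 = 6.721 × 2.33 ≈ 15.66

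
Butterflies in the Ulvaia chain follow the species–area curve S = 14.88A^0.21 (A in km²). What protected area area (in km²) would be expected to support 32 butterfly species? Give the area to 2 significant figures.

32 = 14.88 × A^0.21  ⇒  A^0.21 = 32/14.88 = 2.151
ln A = ln(2.151) / 0.21 = 0.7657 / 0.21 = 3.6463
A = e^3.6463 ≈ 38.33 km²

38 km²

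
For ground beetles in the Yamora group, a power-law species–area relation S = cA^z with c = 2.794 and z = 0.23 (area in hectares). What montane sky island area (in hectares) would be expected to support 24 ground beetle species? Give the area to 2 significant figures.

24 = 2.794 × A^0.23  ⇒  A^0.23 = 24/2.794 = 8.59
ln A = ln(8.59) / 0.23 = 2.1506 / 0.23 = 9.3503
A = e^9.3503 ≈ 11503 hectares

12000 hectares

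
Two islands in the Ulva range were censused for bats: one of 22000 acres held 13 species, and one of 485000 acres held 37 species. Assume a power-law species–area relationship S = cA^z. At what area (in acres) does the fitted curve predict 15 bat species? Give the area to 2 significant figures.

z = ln(37/13) / ln(485000/22000) = 1.0460 / 3.0931 = 0.3382
c = 13 / 22000^0.3382 = 13 / 29.41 = 0.4421
A = (15/0.4421)^(1/0.3382) ⇒ ln A = ln(33.93)/0.3382 = 10.4220
A = e^10.4220 ≈ 33590 acres

34000 acres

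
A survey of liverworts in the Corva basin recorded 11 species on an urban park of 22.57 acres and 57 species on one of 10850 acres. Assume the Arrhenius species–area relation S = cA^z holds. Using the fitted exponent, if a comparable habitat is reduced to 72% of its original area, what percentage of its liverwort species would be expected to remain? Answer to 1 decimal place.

91.6%

z = ln(57/11) / ln(10850/22.57) = 1.6452 / 6.1753 = 0.2664
S_new/S_old = (A_new/A_old)^z = 0.72^0.2664 = exp(0.2664 × -0.3285) = 0.9162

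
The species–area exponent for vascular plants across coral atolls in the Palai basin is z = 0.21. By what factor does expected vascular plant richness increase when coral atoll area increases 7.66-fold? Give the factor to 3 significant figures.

S₂/S₁ = (A₂/A₁)^z = 7.66^0.21
ln(S₂/S₁) = 0.21 × ln 7.66 = 0.21 × 2.0360 = 0.4276
S₂/S₁ = e^0.4276 ≈ 1.534

1.53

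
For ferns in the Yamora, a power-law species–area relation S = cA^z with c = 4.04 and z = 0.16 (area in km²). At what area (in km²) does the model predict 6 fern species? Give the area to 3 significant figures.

6 = 4.04 × A^0.16  ⇒  A^0.16 = 6/4.04 = 1.485
ln A = ln(1.485) / 0.16 = 0.3955 / 0.16 = 2.4720
A = e^2.4720 ≈ 11.85 km²

11.8 km²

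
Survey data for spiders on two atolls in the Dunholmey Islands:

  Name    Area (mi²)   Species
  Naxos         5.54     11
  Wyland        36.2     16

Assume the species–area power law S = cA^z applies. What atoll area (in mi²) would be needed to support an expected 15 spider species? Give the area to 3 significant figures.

26.2 mi²

z = ln(16/11) / ln(36.2/5.54) = 0.3747 / 1.8771 = 0.1996
c = 11 / 5.54^0.1996 = 11 / 1.407 = 7.816
A = (15/7.816)^(1/0.1996) ⇒ ln A = ln(1.919)/0.1996 = 3.2657
A = e^3.2657 ≈ 26.2 mi²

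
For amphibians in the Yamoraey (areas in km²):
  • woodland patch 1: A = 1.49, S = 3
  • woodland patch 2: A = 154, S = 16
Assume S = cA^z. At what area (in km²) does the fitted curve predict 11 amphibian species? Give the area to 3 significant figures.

54.5 km²

z = ln(16/3) / ln(154/1.49) = 1.6740 / 4.6382 = 0.3609
c = 3 / 1.49^0.3609 = 3 / 1.155 = 2.598
A = (11/2.598)^(1/0.3609) ⇒ ln A = ln(4.234)/0.3609 = 3.9988
A = e^3.9988 ≈ 54.53 km²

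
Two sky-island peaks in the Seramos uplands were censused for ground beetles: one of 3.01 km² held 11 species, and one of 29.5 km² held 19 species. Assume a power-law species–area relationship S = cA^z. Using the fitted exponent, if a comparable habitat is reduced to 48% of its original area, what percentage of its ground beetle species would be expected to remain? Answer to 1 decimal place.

z = ln(19/11) / ln(29.5/3.01) = 0.5465 / 2.2825 = 0.2395
S_new/S_old = (A_new/A_old)^z = 0.48^0.2395 = exp(0.2395 × -0.7340) = 0.8388

83.9%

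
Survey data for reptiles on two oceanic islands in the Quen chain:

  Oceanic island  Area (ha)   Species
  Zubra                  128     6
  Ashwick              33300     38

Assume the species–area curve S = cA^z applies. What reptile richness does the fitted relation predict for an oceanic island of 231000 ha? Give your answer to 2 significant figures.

72

z = ln(38/6) / ln(33300/128) = 1.8458 / 5.5613 = 0.3319
c = 6 / 128^0.3319 = 6 / 5.005 = 1.199
S₃ = 1.199 × 231000^0.3319 = 1.199 × 60.29 ≈ 72.27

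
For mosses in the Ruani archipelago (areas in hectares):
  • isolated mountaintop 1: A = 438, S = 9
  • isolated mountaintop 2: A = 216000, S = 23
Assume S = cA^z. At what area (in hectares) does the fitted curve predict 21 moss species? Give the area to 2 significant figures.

z = ln(23/9) / ln(216000/438) = 0.9383 / 6.2008 = 0.1513
c = 9 / 438^0.1513 = 9 / 2.51 = 3.586
A = (21/3.586)^(1/0.1513) ⇒ ln A = ln(5.857)/0.1513 = 11.6818
A = e^11.6818 ≈ 118400 hectares

120000 hectares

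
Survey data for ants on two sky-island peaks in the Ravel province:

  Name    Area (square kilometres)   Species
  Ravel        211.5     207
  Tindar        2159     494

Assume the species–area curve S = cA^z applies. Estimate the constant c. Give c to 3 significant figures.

z = ln(S₂/S₁) / ln(A₂/A₁) = ln(494/207) / ln(2159/211.5) = 0.8698 / 2.3232 = 0.3744
c = S₁ / A₁^z = 207 / 211.5^0.3744 = 207 / 7.424 = 27.88

27.9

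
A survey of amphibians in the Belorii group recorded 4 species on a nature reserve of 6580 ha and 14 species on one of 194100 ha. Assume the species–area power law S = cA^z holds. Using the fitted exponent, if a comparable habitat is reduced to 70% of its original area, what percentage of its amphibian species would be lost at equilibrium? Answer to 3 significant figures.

12.4%

z = ln(14/4) / ln(194100/6580) = 1.2528 / 3.3843 = 0.3702
S_new/S_old = (A_new/A_old)^z = 0.7^0.3702 = exp(0.3702 × -0.3567) = 0.8763
Fraction lost = 1 − 0.8763 = 0.1237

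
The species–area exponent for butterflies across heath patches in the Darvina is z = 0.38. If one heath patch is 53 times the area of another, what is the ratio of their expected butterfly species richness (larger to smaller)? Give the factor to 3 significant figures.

S₂/S₁ = (A₂/A₁)^z = 53^0.38
ln(S₂/S₁) = 0.38 × ln 53 = 0.38 × 3.9703 = 1.5087
S₂/S₁ = e^1.5087 ≈ 4.521

4.52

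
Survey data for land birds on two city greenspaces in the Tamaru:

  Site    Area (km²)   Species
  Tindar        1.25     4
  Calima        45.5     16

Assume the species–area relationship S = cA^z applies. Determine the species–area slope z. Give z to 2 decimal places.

Taking logs: ln S = ln c + z ln A, so z = (ln S₂ − ln S₁)/(ln A₂ − ln A₁).
z = ln(16/4) / ln(45.5/1.25) = ln(4) / ln(36.4) = 1.3863 / 3.5946 = 0.3857

0.39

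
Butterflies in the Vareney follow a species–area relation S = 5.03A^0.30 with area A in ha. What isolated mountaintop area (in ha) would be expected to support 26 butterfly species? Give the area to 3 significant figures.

26 = 5.03 × A^0.3  ⇒  A^0.3 = 26/5.03 = 5.169
ln A = ln(5.169) / 0.3 = 1.6427 / 0.3 = 5.4756
A = e^5.4756 ≈ 238.8 ha

239 ha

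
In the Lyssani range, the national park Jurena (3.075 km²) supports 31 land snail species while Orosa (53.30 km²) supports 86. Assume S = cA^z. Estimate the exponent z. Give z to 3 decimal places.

Taking logs: ln S = ln c + z ln A, so z = (ln S₂ − ln S₁)/(ln A₂ − ln A₁).
z = ln(86/31) / ln(53.3/3.075) = ln(2.774) / ln(17.33) = 1.0204 / 2.8526 = 0.3577

0.358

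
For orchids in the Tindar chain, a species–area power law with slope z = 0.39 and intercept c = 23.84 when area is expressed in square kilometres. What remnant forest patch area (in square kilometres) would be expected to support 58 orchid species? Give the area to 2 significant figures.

58 = 23.84 × A^0.39  ⇒  A^0.39 = 58/23.84 = 2.433
ln A = ln(2.433) / 0.39 = 0.8891 / 0.39 = 2.2797
A = e^2.2797 ≈ 9.774 square kilometres

9.8 square kilometres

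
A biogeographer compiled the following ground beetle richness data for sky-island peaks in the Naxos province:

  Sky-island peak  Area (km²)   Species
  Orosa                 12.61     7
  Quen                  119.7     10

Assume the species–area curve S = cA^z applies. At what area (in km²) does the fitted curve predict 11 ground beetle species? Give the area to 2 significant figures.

220 km²

z = ln(10/7) / ln(119.7/12.61) = 0.3567 / 2.2505 = 0.1585
c = 7 / 12.61^0.1585 = 7 / 1.494 = 4.684
A = (11/4.684)^(1/0.1585) ⇒ ln A = ln(2.348)/0.1585 = 5.3864
A = e^5.3864 ≈ 218.4 km²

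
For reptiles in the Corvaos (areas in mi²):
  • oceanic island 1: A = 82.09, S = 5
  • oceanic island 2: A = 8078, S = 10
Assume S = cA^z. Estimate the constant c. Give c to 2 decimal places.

2.57

z = ln(S₂/S₁) / ln(A₂/A₁) = ln(10/5) / ln(8078/82.09) = 0.6931 / 4.5891 = 0.1510
c = S₁ / A₁^z = 5 / 82.09^0.1510 = 5 / 1.946 = 2.569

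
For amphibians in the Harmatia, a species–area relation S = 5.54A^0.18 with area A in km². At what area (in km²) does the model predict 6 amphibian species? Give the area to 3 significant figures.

6 = 5.54 × A^0.18  ⇒  A^0.18 = 6/5.54 = 1.083
ln A = ln(1.083) / 0.18 = 0.0798 / 0.18 = 0.4431
A = e^0.4431 ≈ 1.558 km²

1.56 km²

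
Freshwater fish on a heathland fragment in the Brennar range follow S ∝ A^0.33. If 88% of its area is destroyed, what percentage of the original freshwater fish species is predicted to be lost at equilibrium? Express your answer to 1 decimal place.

50.3%

S_new/S_old = (A_new/A_old)^z = 0.12^0.33
= exp(0.33 × ln 0.12) = exp(0.33 × -2.1203) = exp(-0.6997) ≈ 0.4967
Fraction lost = 1 − 0.4967 = 0.5033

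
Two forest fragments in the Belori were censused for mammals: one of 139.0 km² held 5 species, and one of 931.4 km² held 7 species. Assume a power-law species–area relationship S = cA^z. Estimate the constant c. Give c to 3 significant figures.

2.09

z = ln(S₂/S₁) / ln(A₂/A₁) = ln(7/5) / ln(931.4/139) = 0.3365 / 1.9022 = 0.1769
c = S₁ / A₁^z = 5 / 139^0.1769 = 5 / 2.394 = 2.089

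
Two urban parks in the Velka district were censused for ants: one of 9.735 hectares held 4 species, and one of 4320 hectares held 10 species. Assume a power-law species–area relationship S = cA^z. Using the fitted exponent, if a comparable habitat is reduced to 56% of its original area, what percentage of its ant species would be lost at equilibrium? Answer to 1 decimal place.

8.3%

z = ln(10/4) / ln(4320/9.735) = 0.9163 / 6.0953 = 0.1503
S_new/S_old = (A_new/A_old)^z = 0.56^0.1503 = exp(0.1503 × -0.5798) = 0.9165
Fraction lost = 1 − 0.9165 = 0.08347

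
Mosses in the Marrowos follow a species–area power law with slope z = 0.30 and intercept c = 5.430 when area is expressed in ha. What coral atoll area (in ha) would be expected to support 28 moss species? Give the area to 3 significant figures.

237 ha

28 = 5.43 × A^0.3  ⇒  A^0.3 = 28/5.43 = 5.157
ln A = ln(5.157) / 0.3 = 1.6403 / 0.3 = 5.4676
A = e^5.4676 ≈ 236.9 ha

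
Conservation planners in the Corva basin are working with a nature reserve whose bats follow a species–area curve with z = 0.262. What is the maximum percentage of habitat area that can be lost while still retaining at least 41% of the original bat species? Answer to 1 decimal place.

Need (A_new/A_old)^0.262 = 0.41, so A_new/A_old = 0.41^(1/0.262) = 0.41^3.817
ln(A_new/A_old) = ln 0.41 / 0.262 = -0.8916 / 0.262 = -3.4030
A_new/A_old = e^-3.4030 ≈ 0.03327
Fraction that can be lost = 1 − 0.03327 = 0.9667

96.7%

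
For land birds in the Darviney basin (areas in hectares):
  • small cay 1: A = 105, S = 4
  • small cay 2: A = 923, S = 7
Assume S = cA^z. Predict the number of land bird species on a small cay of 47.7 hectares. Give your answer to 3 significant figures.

z = ln(7/4) / ln(923/105) = 0.5596 / 2.1737 = 0.2575
c = 4 / 105^0.2575 = 4 / 3.314 = 1.207
S₃ = 1.207 × 47.7^0.2575 = 1.207 × 2.705 ≈ 3.265

3.26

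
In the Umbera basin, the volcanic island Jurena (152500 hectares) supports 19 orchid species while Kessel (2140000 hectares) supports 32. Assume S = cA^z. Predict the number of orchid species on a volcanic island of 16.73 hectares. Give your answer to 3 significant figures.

z = ln(32/19) / ln(2140000/152500) = 0.5213 / 2.6414 = 0.1974
c = 19 / 152500^0.1974 = 19 / 10.54 = 1.802
S₃ = 1.802 × 16.73^0.1974 = 1.802 × 1.744 ≈ 3.142

3.14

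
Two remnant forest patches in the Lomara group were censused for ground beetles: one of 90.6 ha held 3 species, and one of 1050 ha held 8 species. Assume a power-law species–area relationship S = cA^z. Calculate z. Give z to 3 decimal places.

Taking logs: ln S = ln c + z ln A, so z = (ln S₂ − ln S₁)/(ln A₂ − ln A₁).
z = ln(8/3) / ln(1050/90.6) = ln(2.667) / ln(11.59) = 0.9808 / 2.4501 = 0.4003

0.400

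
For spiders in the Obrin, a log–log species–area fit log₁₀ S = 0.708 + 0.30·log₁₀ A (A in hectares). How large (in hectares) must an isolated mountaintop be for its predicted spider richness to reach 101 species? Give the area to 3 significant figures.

20900 hectares

101 = 5.105 × A^0.3  ⇒  A^0.3 = 101/5.105 = 19.78
ln A = ln(19.78) / 0.3 = 2.9849 / 0.3 = 9.9496
A = e^9.9496 ≈ 20945 hectares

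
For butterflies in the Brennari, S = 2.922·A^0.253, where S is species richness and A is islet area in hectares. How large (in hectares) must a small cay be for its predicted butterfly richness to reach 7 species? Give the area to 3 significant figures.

7 = 2.922 × A^0.253  ⇒  A^0.253 = 7/2.922 = 2.396
ln A = ln(2.396) / 0.253 = 0.8736 / 0.253 = 3.4531
A = e^3.4531 ≈ 31.6 hectares

31.6 hectares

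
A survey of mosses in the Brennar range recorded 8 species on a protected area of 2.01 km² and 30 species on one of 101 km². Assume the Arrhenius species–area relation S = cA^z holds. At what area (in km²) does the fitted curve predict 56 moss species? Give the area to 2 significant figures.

640 km²

z = ln(30/8) / ln(101/2.01) = 1.3218 / 3.9170 = 0.3374
c = 8 / 2.01^0.3374 = 8 / 1.266 = 6.321
A = (56/6.321)^(1/0.3374) ⇒ ln A = ln(8.859)/0.3374 = 6.4648
A = e^6.4648 ≈ 642.1 km²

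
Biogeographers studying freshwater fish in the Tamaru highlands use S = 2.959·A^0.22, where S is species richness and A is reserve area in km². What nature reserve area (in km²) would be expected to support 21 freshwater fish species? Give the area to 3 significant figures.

7390 km²

21 = 2.959 × A^0.22  ⇒  A^0.22 = 21/2.959 = 7.097
ln A = ln(7.097) / 0.22 = 1.9597 / 0.22 = 8.9076
A = e^8.9076 ≈ 7388 km²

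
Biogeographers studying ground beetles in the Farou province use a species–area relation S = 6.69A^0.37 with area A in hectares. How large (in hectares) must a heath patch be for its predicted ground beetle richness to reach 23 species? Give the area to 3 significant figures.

28.1 hectares

23 = 6.69 × A^0.37  ⇒  A^0.37 = 23/6.69 = 3.438
ln A = ln(3.438) / 0.37 = 1.2349 / 0.37 = 3.3375
A = e^3.3375 ≈ 28.15 hectares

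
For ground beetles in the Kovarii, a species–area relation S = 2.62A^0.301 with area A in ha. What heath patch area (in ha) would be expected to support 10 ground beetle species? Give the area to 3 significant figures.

10 = 2.62 × A^0.301  ⇒  A^0.301 = 10/2.62 = 3.817
ln A = ln(3.817) / 0.301 = 1.3394 / 0.301 = 4.4499
A = e^4.4499 ≈ 85.62 ha

85.6 ha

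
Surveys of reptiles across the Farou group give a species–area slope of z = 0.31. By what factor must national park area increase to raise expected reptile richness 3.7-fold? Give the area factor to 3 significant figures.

68.1

(A₂/A₁)^0.31 = 3.7, so A₂/A₁ = 3.7^(1/0.31) = 3.7^3.226
ln(A₂/A₁) = ln 3.7 / 0.31 = 1.3083 / 0.31 = 4.2204
A₂/A₁ = e^4.2204 ≈ 68.06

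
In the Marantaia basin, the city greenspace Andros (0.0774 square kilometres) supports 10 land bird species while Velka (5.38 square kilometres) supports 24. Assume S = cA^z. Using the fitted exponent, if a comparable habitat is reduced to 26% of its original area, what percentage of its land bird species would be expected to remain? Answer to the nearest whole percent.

76%

z = ln(24/10) / ln(5.38/0.0774) = 0.8755 / 4.2415 = 0.2064
S_new/S_old = (A_new/A_old)^z = 0.26^0.2064 = exp(0.2064 × -1.3471) = 0.7573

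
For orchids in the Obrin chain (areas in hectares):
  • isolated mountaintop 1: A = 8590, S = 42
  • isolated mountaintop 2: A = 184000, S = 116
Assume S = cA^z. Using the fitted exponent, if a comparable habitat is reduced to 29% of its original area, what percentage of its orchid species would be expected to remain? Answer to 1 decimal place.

z = ln(116/42) / ln(184000/8590) = 1.0159 / 3.0643 = 0.3315
S_new/S_old = (A_new/A_old)^z = 0.29^0.3315 = exp(0.3315 × -1.2379) = 0.6634

66.3%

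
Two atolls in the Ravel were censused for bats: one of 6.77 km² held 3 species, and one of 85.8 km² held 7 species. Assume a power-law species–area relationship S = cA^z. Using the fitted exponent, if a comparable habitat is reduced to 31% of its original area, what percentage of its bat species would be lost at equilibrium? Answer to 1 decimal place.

32.3%

z = ln(7/3) / ln(85.8/6.77) = 0.8473 / 2.5395 = 0.3336
S_new/S_old = (A_new/A_old)^z = 0.31^0.3336 = exp(0.3336 × -1.1712) = 0.6765
Fraction lost = 1 − 0.6765 = 0.3235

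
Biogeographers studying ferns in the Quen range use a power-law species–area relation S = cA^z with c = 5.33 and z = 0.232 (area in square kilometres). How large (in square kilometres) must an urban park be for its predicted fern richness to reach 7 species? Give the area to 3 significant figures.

7 = 5.33 × A^0.232  ⇒  A^0.232 = 7/5.33 = 1.313
ln A = ln(1.313) / 0.232 = 0.2726 / 0.232 = 1.1748
A = e^1.1748 ≈ 3.238 square kilometres

3.24 square kilometres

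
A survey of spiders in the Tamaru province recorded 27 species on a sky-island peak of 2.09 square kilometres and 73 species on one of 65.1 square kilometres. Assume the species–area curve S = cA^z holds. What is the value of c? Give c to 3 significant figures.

z = ln(S₂/S₁) / ln(A₂/A₁) = ln(73/27) / ln(65.1/2.09) = 0.9946 / 3.4388 = 0.2892
c = S₁ / A₁^z = 27 / 2.09^0.2892 = 27 / 1.238 = 21.82

21.8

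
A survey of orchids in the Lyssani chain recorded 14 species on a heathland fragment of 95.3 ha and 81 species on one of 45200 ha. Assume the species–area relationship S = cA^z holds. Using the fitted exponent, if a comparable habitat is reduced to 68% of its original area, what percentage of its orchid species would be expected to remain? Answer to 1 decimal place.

z = ln(81/14) / ln(45200/95.3) = 1.7554 / 6.1618 = 0.2849
S_new/S_old = (A_new/A_old)^z = 0.68^0.2849 = exp(0.2849 × -0.3857) = 0.896

89.6%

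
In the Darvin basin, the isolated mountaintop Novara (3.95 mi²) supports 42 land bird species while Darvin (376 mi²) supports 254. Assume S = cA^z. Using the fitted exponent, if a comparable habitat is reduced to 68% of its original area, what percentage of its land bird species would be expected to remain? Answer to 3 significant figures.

85.9%

z = ln(254/42) / ln(376/3.95) = 1.7997 / 4.5559 = 0.3950
S_new/S_old = (A_new/A_old)^z = 0.68^0.3950 = exp(0.3950 × -0.3857) = 0.8587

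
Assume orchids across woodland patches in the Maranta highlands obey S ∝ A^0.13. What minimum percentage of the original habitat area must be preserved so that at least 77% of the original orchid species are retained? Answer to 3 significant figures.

13.4%

Need (A_new/A_old)^0.13 = 0.77, so A_new/A_old = 0.77^(1/0.13) = 0.77^7.692
ln(A_new/A_old) = ln 0.77 / 0.13 = -0.2614 / 0.13 = -2.0105
A_new/A_old = e^-2.0105 ≈ 0.1339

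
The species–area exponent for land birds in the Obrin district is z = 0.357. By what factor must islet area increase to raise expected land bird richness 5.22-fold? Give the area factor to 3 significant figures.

102

(A₂/A₁)^0.357 = 5.22, so A₂/A₁ = 5.22^(1/0.357) = 5.22^2.801
ln(A₂/A₁) = ln 5.22 / 0.357 = 1.6525 / 0.357 = 4.6288
A₂/A₁ = e^4.6288 ≈ 102.4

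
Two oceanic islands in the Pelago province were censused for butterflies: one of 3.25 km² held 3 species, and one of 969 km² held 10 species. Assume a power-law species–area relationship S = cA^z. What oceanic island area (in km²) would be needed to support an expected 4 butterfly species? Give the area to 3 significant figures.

12.7 km²

z = ln(10/3) / ln(969/3.25) = 1.2040 / 5.6976 = 0.2113
c = 3 / 3.25^0.2113 = 3 / 1.283 = 2.339
A = (4/2.339)^(1/0.2113) ⇒ ln A = ln(1.71)/0.2113 = 2.5401
A = e^2.5401 ≈ 12.68 km²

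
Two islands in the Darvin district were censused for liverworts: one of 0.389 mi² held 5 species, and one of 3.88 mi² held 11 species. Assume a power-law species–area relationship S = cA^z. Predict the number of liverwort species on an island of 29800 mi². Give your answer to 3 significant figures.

z = ln(11/5) / ln(3.88/0.389) = 0.7885 / 2.3000 = 0.3428
c = 5 / 0.389^0.3428 = 5 / 0.7235 = 6.911
S₃ = 6.911 × 29800^0.3428 = 6.911 × 34.18 ≈ 236.2

236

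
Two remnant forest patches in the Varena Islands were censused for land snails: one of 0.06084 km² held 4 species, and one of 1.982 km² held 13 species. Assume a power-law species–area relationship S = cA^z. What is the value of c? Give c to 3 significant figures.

z = ln(S₂/S₁) / ln(A₂/A₁) = ln(13/4) / ln(1.982/0.06084) = 1.1787 / 3.4836 = 0.3383
c = S₁ / A₁^z = 4 / 0.06084^0.3383 = 4 / 0.3878 = 10.31

10.3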